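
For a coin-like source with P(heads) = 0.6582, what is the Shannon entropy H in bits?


H = -p*log2(p) - (1-p)*log2(1-p). -0.6582*log2(0.6582) = 0.397159; -0.3418*log2(0.3418) = 0.529372. H = 0.397159 + 0.529372 = 0.9265

0.9265 bits


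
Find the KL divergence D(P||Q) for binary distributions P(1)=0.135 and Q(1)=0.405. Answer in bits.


KL = p*log2(p/q) + (1-p)*log2((1-p)/(1-q)) = 0.135*log2(0.135/0.405) + 0.865*log2(0.865/0.595) = 0.253

0.253 bits


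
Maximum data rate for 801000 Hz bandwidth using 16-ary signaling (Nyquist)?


Rate = 2 * B * log2(M) = 2 * 801000 * 4.0 = 6408000.0

6408000.0 bps


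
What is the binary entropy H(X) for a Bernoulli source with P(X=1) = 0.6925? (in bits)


H = -p*log2(p) - (1-p)*log2(1-p). -0.6925*log2(0.6925) = 0.367104; -0.3075*log2(0.3075) = 0.523163. H = 0.367104 + 0.523163 = 0.8903

0.8903 bits


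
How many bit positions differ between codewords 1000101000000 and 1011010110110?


Count differing positions: . . ^ ^ ^ ^ ^ ^ ^ . ^ ^ . = 9 differences

9


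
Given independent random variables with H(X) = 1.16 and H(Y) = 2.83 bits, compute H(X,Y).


For independent variables, H(X,Y) = H(X) + H(Y) = 1.16 + 2.83 = 3.99

3.99 bits


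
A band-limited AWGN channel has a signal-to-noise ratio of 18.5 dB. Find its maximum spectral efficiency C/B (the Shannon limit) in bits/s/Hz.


SNR_linear = 10^(18.5/10) = 70.7946; C/B = log2(1 + SNR_linear) = log2(1 + 70.7946) = 6.1658

6.1658 bits/s/Hz


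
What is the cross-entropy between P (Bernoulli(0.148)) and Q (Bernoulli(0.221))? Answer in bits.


H(P,Q) = -p*log2(q) - (1-p)*log2(1-q). -0.148*log2(0.221) = 0.322326; -0.852*log2(0.779) = 0.306980. H(P,Q) = 0.322326 + 0.306980 = 0.6293

0.6293 bits


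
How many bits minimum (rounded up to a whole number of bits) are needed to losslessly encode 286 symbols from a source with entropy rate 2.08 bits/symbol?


Minimum bits >= n * H = 286 * 2.08 = 594.88, rounded up to a whole number of bits = 595

595 bits


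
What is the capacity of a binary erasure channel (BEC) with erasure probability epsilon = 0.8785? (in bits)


C = 1 - epsilon = 1 - 0.8785 = 0.1215

0.1215 bits


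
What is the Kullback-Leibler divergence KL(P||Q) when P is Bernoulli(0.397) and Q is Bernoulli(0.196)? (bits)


KL = p*log2(p/q) + (1-p)*log2((1-p)/(1-q)) = 0.397*log2(0.397/0.196) + 0.603*log2(0.603/0.804) = 0.154

0.154 bits


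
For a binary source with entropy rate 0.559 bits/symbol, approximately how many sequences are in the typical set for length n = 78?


log2|A_typical| = nH = 78 * 0.559 = 43.602, so |A_typical| ~ 2^43.602 = 1.335e+13

1.335e+13


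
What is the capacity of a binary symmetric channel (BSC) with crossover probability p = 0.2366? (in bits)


H(p) = -p*log2(p) - (1-p)*log2(1-p) = -0.2366*log2(0.2366) - 0.7634*log2(0.7634) = 0.492004 + 0.297336 = 0.7893. C = 1 - H(p) = 1 - 0.7893 = 0.2107

0.2107 bits


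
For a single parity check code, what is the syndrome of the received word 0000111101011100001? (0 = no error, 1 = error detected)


Syndrome = XOR of all bits = 0 XOR 0 XOR 0 XOR 0 XOR 1 XOR 1 XOR 1 XOR 1 XOR 0 XOR 1 XOR 0 XOR 1 XOR 1 XOR 1 XOR 0 XOR 0 XOR 0 XOR 0 XOR 1 = 1

1


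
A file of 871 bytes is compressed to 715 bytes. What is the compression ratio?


Ratio = original / compressed = 871 / 715 = 1.2182

1.2182


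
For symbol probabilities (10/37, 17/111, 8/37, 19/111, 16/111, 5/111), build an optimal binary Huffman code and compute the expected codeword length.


Huffman construction (repeatedly merge the two least-probable nodes; each merge adds 1 bit to every symbol beneath it): 5/111 + 16/111 = 7/37; 17/111 + 19/111 = 12/37; 7/37 + 8/37 = 15/37; 10/37 + 12/37 = 22/37; 15/37 + 22/37 = 1. Resulting codeword lengths (in the order the probabilities were given): (2, 3, 2, 3, 3, 3). L_avg = sum(p_i * l_i) = 10/37*2 + 17/111*3 + 8/37*2 + 19/111*3 + 16/111*3 + 5/111*3 = 93/37 = 2.5135

2.5135 bits


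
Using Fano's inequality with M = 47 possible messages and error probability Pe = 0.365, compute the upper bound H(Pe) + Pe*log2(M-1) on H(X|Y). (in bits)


H(Pe) = -Pe*log2(Pe) - (1-Pe)*log2(1-Pe) = -0.365*log2(0.365) - 0.635*log2(0.635) = 0.530722 + 0.416034 = 0.9468. Pe*log2(M-1) = 0.365*log2(46) = 2.016100. Bound = H(Pe) + Pe*log2(M-1) = 0.530722 + 0.416034 + 2.016100 = 2.9629

2.9629 bits


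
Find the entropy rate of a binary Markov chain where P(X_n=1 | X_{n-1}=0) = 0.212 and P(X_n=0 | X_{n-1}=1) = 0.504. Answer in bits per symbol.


Stationary distribution: pi_0 = p10/(p01+p10) = 0.7039, pi_1 = 0.2961. Entropy rate H' = pi_0*H(p01) + pi_1*H(p10) = 0.7039*0.7453 + 0.2961*1.0 = 0.8207

0.8207 bits/symbol


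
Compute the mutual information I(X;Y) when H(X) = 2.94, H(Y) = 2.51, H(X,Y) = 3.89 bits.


I(X;Y) = H(X) + H(Y) - H(X,Y) = 2.94 + 2.51 - 3.89 = 1.56

1.56 bits


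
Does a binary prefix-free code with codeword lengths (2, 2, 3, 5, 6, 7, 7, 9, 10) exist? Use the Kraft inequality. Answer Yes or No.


Kraft sum = sum(2^(-l_i)) = 0.6904, need <= 1. Result: satisfied (a binary prefix-free code with these lengths exists)

Yes


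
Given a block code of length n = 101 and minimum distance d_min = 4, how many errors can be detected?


Detection capability = d_min - 1 = 4 - 1 = 3

3 errors


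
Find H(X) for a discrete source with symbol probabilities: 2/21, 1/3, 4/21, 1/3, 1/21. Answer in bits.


H = -sum(p_i * log2(p_i)). Terms: -(2/21)*log2(2/21) = 0.323078; -(1/3)*log2(1/3) = 0.528321; -(4/21)*log2(4/21) = 0.455680; -(1/3)*log2(1/3) = 0.528321; -(1/21)*log2(1/21) = 0.209158. H = 0.323078 + 0.528321 + 0.455680 + 0.528321 + 0.209158 = 2.0446

2.0446 bits


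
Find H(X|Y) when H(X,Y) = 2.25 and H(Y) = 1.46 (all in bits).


H(X|Y) = H(X,Y) - H(Y) = 2.25 - 1.46 = 0.79

0.79 bits


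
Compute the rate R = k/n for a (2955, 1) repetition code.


Rate = k/n = 1/2955

1/2955


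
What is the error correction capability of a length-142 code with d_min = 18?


Correction capability = floor((d-1)/2) = floor((18-1)/2) = 8

8 errors


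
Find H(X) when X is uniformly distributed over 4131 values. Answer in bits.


H = log2(n) = log2(4131) = 12.0123

12.0123 bits


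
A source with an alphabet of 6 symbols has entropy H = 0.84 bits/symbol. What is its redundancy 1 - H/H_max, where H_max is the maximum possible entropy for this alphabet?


H_max = log2(K) = log2(6) = 2.585 bits/symbol. Redundancy = 1 - H/H_max = 1 - 0.84/2.585 = 1 - 0.325 = 0.675

0.675


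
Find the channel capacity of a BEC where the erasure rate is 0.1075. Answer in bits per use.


C = 1 - epsilon = 1 - 0.1075 = 0.8925

0.8925 bits


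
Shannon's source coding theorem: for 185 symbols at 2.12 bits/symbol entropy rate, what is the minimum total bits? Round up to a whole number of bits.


Minimum bits >= n * H = 185 * 2.12 = 392.2, rounded up to a whole number of bits = 393

393 bits


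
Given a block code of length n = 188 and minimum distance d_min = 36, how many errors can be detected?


Detection capability = d_min - 1 = 36 - 1 = 35

35 errors


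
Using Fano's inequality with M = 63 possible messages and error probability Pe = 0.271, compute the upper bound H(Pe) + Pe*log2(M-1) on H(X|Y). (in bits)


H(Pe) = -Pe*log2(Pe) - (1-Pe)*log2(1-Pe) = -0.271*log2(0.271) - 0.729*log2(0.729) = 0.510465 + 0.332431 = 0.8429. Pe*log2(M-1) = 0.271*log2(62) = 1.613587. Bound = H(Pe) + Pe*log2(M-1) = 0.510465 + 0.332431 + 1.613587 = 2.4565

2.4565 bits


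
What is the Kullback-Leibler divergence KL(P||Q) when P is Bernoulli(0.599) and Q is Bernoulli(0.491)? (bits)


KL = p*log2(p/q) + (1-p)*log2((1-p)/(1-q)) = 0.599*log2(0.599/0.491) + 0.401*log2(0.401/0.509) = 0.0338

0.0338 bits


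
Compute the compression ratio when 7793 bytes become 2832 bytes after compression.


Ratio = original / compressed = 7793 / 2832 = 2.7518

2.7518


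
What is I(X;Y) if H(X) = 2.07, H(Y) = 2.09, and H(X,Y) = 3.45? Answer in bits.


I(X;Y) = H(X) + H(Y) - H(X,Y) = 2.07 + 2.09 - 3.45 = 0.71

0.71 bits


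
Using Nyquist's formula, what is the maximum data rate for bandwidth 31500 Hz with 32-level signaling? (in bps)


Rate = 2 * B * log2(M) = 2 * 31500 * 5.0 = 315000.0

315000.0 bps


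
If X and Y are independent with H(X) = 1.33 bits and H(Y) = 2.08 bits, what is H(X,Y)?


For independent variables, H(X,Y) = H(X) + H(Y) = 1.33 + 2.08 = 3.41

3.41 bits


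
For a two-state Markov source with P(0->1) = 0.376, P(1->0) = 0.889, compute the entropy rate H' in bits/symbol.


Stationary distribution: pi_0 = p10/(p01+p10) = 0.7028, pi_1 = 0.2972. Entropy rate H' = pi_0*H(p01) + pi_1*H(p10) = 0.7028*0.9552 + 0.2972*0.5029 = 0.8207

0.8207 bits/symbol


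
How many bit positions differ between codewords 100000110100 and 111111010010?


Count differing positions: . ^ ^ ^ ^ ^ ^ . . ^ ^ . = 8 differences

8


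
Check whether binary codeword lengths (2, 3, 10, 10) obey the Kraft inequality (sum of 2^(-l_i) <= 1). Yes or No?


Kraft sum = sum(2^(-l_i)) = 0.377, need <= 1. Result: satisfied (a binary prefix-free code with these lengths exists)

Yes


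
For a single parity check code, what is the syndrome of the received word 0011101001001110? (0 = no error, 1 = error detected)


Syndrome = XOR of all bits = 0 XOR 0 XOR 1 XOR 1 XOR 1 XOR 0 XOR 1 XOR 0 XOR 0 XOR 1 XOR 0 XOR 0 XOR 1 XOR 1 XOR 1 XOR 0 = 0

0


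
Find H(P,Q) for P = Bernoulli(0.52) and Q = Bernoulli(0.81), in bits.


H(P,Q) = -p*log2(q) - (1-p)*log2(1-q). -0.52*log2(0.81) = 0.158083; -0.48*log2(0.19) = 1.150046. H(P,Q) = 0.158083 + 1.150046 = 1.3081

1.3081 bits


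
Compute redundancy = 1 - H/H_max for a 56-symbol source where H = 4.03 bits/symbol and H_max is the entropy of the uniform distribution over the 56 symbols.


H_max = log2(K) = log2(56) = 5.8074 bits/symbol. Redundancy = 1 - H/H_max = 1 - 4.03/5.8074 = 1 - 0.6939 = 0.3061

0.3061


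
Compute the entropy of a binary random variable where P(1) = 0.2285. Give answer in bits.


H = -p*log2(p) - (1-p)*log2(1-p). -0.2285*log2(0.2285) = 0.486644; -0.7715*log2(0.7715) = 0.288743. H = 0.486644 + 0.288743 = 0.7754

0.7754 bits


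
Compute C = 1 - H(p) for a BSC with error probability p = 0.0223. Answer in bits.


H(p) = -p*log2(p) - (1-p)*log2(1-p) = -0.0223*log2(0.0223) - 0.9777*log2(0.9777) = 0.122356 + 0.031811 = 0.1542. C = 1 - H(p) = 1 - 0.1542 = 0.8458

0.8458 bits


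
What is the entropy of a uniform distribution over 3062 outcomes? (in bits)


H = log2(n) = log2(3062) = 11.5803

11.5803 bits


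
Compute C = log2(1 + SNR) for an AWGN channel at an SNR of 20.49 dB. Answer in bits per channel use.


SNR_linear = 10^(20.49/10) = 111.9438; C = log2(1 + SNR_linear) = log2(1 + 111.9438) = 6.8195

6.8195 bits/channel use


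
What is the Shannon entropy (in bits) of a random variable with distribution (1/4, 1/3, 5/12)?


H = -sum(p_i * log2(p_i)). Terms: -(1/4)*log2(1/4) = 0.500000; -(1/3)*log2(1/3) = 0.528321; -(5/12)*log2(5/12) = 0.526264. H = 0.500000 + 0.528321 + 0.526264 = 1.5546

1.5546 bits


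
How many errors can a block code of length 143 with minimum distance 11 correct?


Correction capability = floor((d-1)/2) = floor((11-1)/2) = 5

5 errors


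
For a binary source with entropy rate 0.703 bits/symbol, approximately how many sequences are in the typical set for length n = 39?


log2|A_typical| = nH = 39 * 0.703 = 27.417, so |A_typical| ~ 2^27.417 = 1.792e+08

1.792e+08


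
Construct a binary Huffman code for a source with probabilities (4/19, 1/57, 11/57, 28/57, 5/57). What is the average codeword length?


Huffman construction (repeatedly merge the two least-probable nodes; each merge adds 1 bit to every symbol beneath it): 1/57 + 5/57 = 2/19; 2/19 + 11/57 = 17/57; 4/19 + 17/57 = 29/57; 28/57 + 29/57 = 1. Resulting codeword lengths (in the order the probabilities were given): (2, 4, 3, 1, 4). L_avg = sum(p_i * l_i) = 4/19*2 + 1/57*4 + 11/57*3 + 28/57*1 + 5/57*4 = 109/57 = 1.9123

1.9123 bits


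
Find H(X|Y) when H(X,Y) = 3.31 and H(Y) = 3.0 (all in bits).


H(X|Y) = H(X,Y) - H(Y) = 3.31 - 3.0 = 0.31

0.31 bits


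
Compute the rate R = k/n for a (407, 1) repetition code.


Rate = k/n = 1/407

1/407


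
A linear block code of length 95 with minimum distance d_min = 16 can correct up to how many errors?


Correction capability = floor((d-1)/2) = floor((16-1)/2) = 7

7 errors


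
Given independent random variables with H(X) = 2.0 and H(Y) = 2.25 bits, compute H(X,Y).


For independent variables, H(X,Y) = H(X) + H(Y) = 2.0 + 2.25 = 4.25

4.25 bits


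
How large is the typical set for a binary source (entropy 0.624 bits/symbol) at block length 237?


log2|A_typical| = nH = 237 * 0.624 = 147.888, so |A_typical| ~ 2^147.888 = 3.302e+44

3.302e+44


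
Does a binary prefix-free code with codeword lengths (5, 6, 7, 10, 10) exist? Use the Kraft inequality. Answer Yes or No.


Kraft sum = sum(2^(-l_i)) = 0.0566, need <= 1. Result: satisfied (a binary prefix-free code with these lengths exists)

Yes


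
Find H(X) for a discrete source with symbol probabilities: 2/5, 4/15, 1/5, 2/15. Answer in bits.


H = -sum(p_i * log2(p_i)). Terms: -(2/5)*log2(2/5) = 0.528771; -(4/15)*log2(4/15) = 0.508504; -(1/5)*log2(1/5) = 0.464386; -(2/15)*log2(2/15) = 0.387585. H = 0.528771 + 0.508504 + 0.464386 + 0.387585 = 1.8892

1.8892 bits


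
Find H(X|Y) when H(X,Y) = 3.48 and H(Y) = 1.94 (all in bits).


H(X|Y) = H(X,Y) - H(Y) = 3.48 - 1.94 = 1.54

1.54 bits


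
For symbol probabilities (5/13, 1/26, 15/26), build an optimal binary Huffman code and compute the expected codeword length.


Huffman construction (repeatedly merge the two least-probable nodes; each merge adds 1 bit to every symbol beneath it): 1/26 + 5/13 = 11/26; 11/26 + 15/26 = 1. Resulting codeword lengths (in the order the probabilities were given): (2, 2, 1). L_avg = sum(p_i * l_i) = 5/13*2 + 1/26*2 + 15/26*1 = 37/26 = 1.4231

1.4231 bits


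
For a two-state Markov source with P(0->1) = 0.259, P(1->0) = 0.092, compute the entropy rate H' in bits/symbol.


Stationary distribution: pi_0 = p10/(p01+p10) = 0.2621, pi_1 = 0.7379. Entropy rate H' = pi_0*H(p01) + pi_1*H(p10) = 0.2621*0.8252 + 0.7379*0.4431 = 0.5433

0.5433 bits/symbol


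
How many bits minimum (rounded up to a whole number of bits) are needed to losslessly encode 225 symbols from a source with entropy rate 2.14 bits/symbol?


Minimum bits >= n * H = 225 * 2.14 = 481.5, rounded up to a whole number of bits = 482

482 bits


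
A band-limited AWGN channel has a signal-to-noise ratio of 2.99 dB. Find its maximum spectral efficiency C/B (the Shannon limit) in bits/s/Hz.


SNR_linear = 10^(2.99/10) = 1.9907; C/B = log2(1 + SNR_linear) = log2(1 + 1.9907) = 1.5805

1.5805 bits/s/Hz


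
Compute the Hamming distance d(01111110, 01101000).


Count differing positions: . . . ^ . ^ ^ . = 3 differences

3


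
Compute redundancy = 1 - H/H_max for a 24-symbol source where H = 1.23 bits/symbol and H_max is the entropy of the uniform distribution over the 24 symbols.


H_max = log2(K) = log2(24) = 4.585 bits/symbol. Redundancy = 1 - H/H_max = 1 - 1.23/4.585 = 1 - 0.2683 = 0.7317

0.7317


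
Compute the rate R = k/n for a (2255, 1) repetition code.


Rate = k/n = 1/2255

1/2255


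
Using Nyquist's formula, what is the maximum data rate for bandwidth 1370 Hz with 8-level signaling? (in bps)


Rate = 2 * B * log2(M) = 2 * 1370 * 3.0 = 8220.0

8220.0 bps


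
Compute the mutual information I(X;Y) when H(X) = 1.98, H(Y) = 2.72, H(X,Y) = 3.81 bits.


I(X;Y) = H(X) + H(Y) - H(X,Y) = 1.98 + 2.72 - 3.81 = 0.89

0.89 bits


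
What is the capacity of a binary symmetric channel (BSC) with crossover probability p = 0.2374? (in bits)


H(p) = -p*log2(p) - (1-p)*log2(1-p) = -0.2374*log2(0.2374) - 0.7626*log2(0.7626) = 0.492512 + 0.298178 = 0.7907. C = 1 - H(p) = 1 - 0.7907 = 0.2093

0.2093 bits


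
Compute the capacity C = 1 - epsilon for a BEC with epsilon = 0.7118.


C = 1 - epsilon = 1 - 0.7118 = 0.2882

0.2882 bits


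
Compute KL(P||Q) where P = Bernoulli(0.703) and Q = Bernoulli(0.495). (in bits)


KL = p*log2(p/q) + (1-p)*log2((1-p)/(1-q)) = 0.703*log2(0.703/0.495) + 0.297*log2(0.297/0.505) = 0.1283

0.1283 bits


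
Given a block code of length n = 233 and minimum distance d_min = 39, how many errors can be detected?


Detection capability = d_min - 1 = 39 - 1 = 38

38 errors


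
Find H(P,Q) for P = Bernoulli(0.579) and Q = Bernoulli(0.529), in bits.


H(P,Q) = -p*log2(q) - (1-p)*log2(1-q). -0.579*log2(0.529) = 0.531904; -0.421*log2(0.471) = 0.457291. H(P,Q) = 0.531904 + 0.457291 = 0.9892

0.9892 bits


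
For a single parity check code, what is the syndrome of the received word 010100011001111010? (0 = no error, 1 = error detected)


Syndrome = XOR of all bits = 0 XOR 1 XOR 0 XOR 1 XOR 0 XOR 0 XOR 0 XOR 1 XOR 1 XOR 0 XOR 0 XOR 1 XOR 1 XOR 1 XOR 1 XOR 0 XOR 1 XOR 0 = 1

1


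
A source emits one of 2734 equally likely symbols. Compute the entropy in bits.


H = log2(n) = log2(2734) = 11.4168

11.4168 bits


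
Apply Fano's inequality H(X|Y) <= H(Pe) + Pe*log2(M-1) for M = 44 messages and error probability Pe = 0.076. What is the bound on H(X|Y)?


H(Pe) = -Pe*log2(Pe) - (1-Pe)*log2(1-Pe) = -0.076*log2(0.076) - 0.924*log2(0.924) = 0.282557 + 0.105369 = 0.3879. Pe*log2(M-1) = 0.076*log2(43) = 0.412396. Bound = H(Pe) + Pe*log2(M-1) = 0.282557 + 0.105369 + 0.412396 = 0.8003

0.8003 bits


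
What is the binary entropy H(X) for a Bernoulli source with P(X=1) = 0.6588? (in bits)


H = -p*log2(p) - (1-p)*log2(1-p). -0.6588*log2(0.6588) = 0.396655; -0.3412*log2(0.3412) = 0.529307. H = 0.396655 + 0.529307 = 0.926

0.926 bits


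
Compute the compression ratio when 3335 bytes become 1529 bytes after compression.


Ratio = original / compressed = 3335 / 1529 = 2.1812

2.1812


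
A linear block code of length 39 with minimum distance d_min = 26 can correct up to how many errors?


Correction capability = floor((d-1)/2) = floor((26-1)/2) = 12

12 errors


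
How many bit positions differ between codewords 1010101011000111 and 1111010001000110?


Count differing positions: . ^ . ^ ^ ^ ^ . ^ . . . . . . ^ = 7 differences

7


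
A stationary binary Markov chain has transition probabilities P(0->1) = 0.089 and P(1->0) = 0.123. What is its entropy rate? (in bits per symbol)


Stationary distribution: pi_0 = p10/(p01+p10) = 0.5802, pi_1 = 0.4198. Entropy rate H' = pi_0*H(p01) + pi_1*H(p10) = 0.5802*0.4331 + 0.4198*0.5379 = 0.4771

0.4771 bits/symbol


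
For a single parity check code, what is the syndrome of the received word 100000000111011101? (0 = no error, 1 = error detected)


Syndrome = XOR of all bits = 1 XOR 0 XOR 0 XOR 0 XOR 0 XOR 0 XOR 0 XOR 0 XOR 0 XOR 1 XOR 1 XOR 1 XOR 0 XOR 1 XOR 1 XOR 1 XOR 0 XOR 1 = 0

0


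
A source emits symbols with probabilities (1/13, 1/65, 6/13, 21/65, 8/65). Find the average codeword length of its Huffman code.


Huffman construction (repeatedly merge the two least-probable nodes; each merge adds 1 bit to every symbol beneath it): 1/65 + 1/13 = 6/65; 6/65 + 8/65 = 14/65; 14/65 + 21/65 = 7/13; 6/13 + 7/13 = 1. Resulting codeword lengths (in the order the probabilities were given): (4, 4, 1, 2, 3). L_avg = sum(p_i * l_i) = 1/13*4 + 1/65*4 + 6/13*1 + 21/65*2 + 8/65*3 = 24/13 = 1.8462

1.8462 bits


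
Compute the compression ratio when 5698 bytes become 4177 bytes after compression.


Ratio = original / compressed = 5698 / 4177 = 1.3641

1.3641


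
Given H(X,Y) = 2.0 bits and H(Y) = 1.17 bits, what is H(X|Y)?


H(X|Y) = H(X,Y) - H(Y) = 2.0 - 1.17 = 0.83

0.83 bits


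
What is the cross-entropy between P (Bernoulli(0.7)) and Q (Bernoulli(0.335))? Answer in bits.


H(P,Q) = -p*log2(q) - (1-p)*log2(1-q). -0.7*log2(0.335) = 1.104437; -0.3*log2(0.665) = 0.176572. H(P,Q) = 1.104437 + 0.176572 = 1.281

1.281 bits


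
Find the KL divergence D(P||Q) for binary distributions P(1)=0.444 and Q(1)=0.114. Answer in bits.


KL = p*log2(p/q) + (1-p)*log2((1-p)/(1-q)) = 0.444*log2(0.444/0.114) + 0.556*log2(0.556/0.886) = 0.4972

0.4972 bits


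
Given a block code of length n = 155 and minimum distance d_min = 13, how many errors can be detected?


Detection capability = d_min - 1 = 13 - 1 = 12

12 errors


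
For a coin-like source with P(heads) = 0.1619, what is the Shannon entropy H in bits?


H = -p*log2(p) - (1-p)*log2(1-p). -0.1619*log2(0.1619) = 0.425283; -0.8381*log2(0.8381) = 0.213553. H = 0.425283 + 0.213553 = 0.6388

0.6388 bits


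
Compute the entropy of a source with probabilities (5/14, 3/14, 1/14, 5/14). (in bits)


H = -sum(p_i * log2(p_i)). Terms: -(5/14)*log2(5/14) = 0.530510; -(3/14)*log2(3/14) = 0.476227; -(1/14)*log2(1/14) = 0.271954; -(5/14)*log2(5/14) = 0.530510. H = 0.530510 + 0.476227 + 0.271954 + 0.530510 = 1.8092

1.8092 bits


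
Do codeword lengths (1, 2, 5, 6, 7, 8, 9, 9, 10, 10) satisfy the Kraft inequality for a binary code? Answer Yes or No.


Kraft sum = sum(2^(-l_i)) = 0.8145, need <= 1. Result: satisfied (a binary prefix-free code with these lengths exists)

Yes


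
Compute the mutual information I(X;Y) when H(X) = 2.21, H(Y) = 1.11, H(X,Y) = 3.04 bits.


I(X;Y) = H(X) + H(Y) - H(X,Y) = 2.21 + 1.11 - 3.04 = 0.28

0.28 bits


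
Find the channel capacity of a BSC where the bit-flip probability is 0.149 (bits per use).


H(p) = -p*log2(p) - (1-p)*log2(1-p) = -0.149*log2(0.149) - 0.851*log2(0.851) = 0.409246 + 0.198086 = 0.6073. C = 1 - H(p) = 1 - 0.6073 = 0.3927

0.3927 bits


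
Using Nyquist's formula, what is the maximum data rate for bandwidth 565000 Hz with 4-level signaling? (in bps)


Rate = 2 * B * log2(M) = 2 * 565000 * 2.0 = 2260000.0

2260000.0 bps


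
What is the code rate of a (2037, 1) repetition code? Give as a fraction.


Rate = k/n = 1/2037

1/2037


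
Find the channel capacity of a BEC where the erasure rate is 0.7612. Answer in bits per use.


C = 1 - epsilon = 1 - 0.7612 = 0.2388

0.2388 bits


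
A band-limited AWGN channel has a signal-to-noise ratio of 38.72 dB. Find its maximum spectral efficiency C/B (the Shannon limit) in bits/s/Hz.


SNR_linear = 10^(38.72/10) = 7447.3197; C/B = log2(1 + SNR_linear) = log2(1 + 7447.3197) = 12.8627

12.8627 bits/s/Hz


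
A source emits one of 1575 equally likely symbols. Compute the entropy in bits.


H = log2(n) = log2(1575) = 10.6211

10.6211 bits


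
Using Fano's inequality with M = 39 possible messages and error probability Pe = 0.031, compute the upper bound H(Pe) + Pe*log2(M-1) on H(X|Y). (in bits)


H(Pe) = -Pe*log2(Pe) - (1-Pe)*log2(1-Pe) = -0.031*log2(0.031) - 0.969*log2(0.969) = 0.155359 + 0.044023 = 0.1994. Pe*log2(M-1) = 0.031*log2(38) = 0.162686. Bound = H(Pe) + Pe*log2(M-1) = 0.155359 + 0.044023 + 0.162686 = 0.3621

0.3621 bits


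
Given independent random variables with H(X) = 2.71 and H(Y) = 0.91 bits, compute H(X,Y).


For independent variables, H(X,Y) = H(X) + H(Y) = 2.71 + 0.91 = 3.62

3.62 bits


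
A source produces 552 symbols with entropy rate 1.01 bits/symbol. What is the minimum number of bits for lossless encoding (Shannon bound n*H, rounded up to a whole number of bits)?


Minimum bits >= n * H = 552 * 1.01 = 557.52, rounded up to a whole number of bits = 558

558 bits


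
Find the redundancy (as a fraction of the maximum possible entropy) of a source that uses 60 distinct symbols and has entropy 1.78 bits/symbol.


H_max = log2(K) = log2(60) = 5.9069 bits/symbol. Redundancy = 1 - H/H_max = 1 - 1.78/5.9069 = 1 - 0.3013 = 0.6987

0.6987


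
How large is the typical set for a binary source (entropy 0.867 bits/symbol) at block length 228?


log2|A_typical| = nH = 228 * 0.867 = 197.676, so |A_typical| ~ 2^197.676 = 3.209e+59

3.209e+59


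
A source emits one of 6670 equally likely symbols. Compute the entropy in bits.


H = log2(n) = log2(6670) = 12.7035

12.7035 bits


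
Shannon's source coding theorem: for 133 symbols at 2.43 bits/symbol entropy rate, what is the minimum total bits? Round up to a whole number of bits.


Minimum bits >= n * H = 133 * 2.43 = 323.19, rounded up to a whole number of bits = 324

324 bits


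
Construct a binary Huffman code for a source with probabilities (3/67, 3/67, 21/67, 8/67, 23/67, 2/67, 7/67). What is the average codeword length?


Huffman construction (repeatedly merge the two least-probable nodes; each merge adds 1 bit to every symbol beneath it): 2/67 + 3/67 = 5/67; 3/67 + 5/67 = 8/67; 7/67 + 8/67 = 15/67; 8/67 + 15/67 = 23/67; 21/67 + 23/67 = 44/67; 23/67 + 44/67 = 1. Resulting codeword lengths (in the order the probabilities were given): (4, 3, 2, 3, 2, 4, 3). L_avg = sum(p_i * l_i) = 3/67*4 + 3/67*3 + 21/67*2 + 8/67*3 + 23/67*2 + 2/67*4 + 7/67*3 = 162/67 = 2.4179

2.4179 bits


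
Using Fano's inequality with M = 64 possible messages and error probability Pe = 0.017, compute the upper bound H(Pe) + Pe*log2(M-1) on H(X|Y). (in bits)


H(Pe) = -Pe*log2(Pe) - (1-Pe)*log2(1-Pe) = -0.017*log2(0.017) - 0.983*log2(0.983) = 0.099931 + 0.024316 = 0.1242. Pe*log2(M-1) = 0.017*log2(63) = 0.101614. Bound = H(Pe) + Pe*log2(M-1) = 0.099931 + 0.024316 + 0.101614 = 0.2259

0.2259 bits


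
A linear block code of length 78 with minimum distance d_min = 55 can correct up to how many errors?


Correction capability = floor((d-1)/2) = floor((55-1)/2) = 27

27 errors


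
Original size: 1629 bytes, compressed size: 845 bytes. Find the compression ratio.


Ratio = original / compressed = 1629 / 845 = 1.9278

1.9278


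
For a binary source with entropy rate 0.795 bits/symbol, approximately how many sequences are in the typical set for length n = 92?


log2|A_typical| = nH = 92 * 0.795 = 73.14, so |A_typical| ~ 2^73.14 = 1.041e+22

1.041e+22


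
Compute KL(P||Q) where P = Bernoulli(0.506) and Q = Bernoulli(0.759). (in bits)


KL = p*log2(p/q) + (1-p)*log2((1-p)/(1-q)) = 0.506*log2(0.506/0.759) + 0.494*log2(0.494/0.241) = 0.2155

0.2155 bits


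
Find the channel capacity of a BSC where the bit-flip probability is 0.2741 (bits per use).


H(p) = -p*log2(p) - (1-p)*log2(1-p) = -0.2741*log2(0.2741) - 0.7259*log2(0.7259) = 0.511807 + 0.335480 = 0.8473. C = 1 - H(p) = 1 - 0.8473 = 0.1527

0.1527 bits


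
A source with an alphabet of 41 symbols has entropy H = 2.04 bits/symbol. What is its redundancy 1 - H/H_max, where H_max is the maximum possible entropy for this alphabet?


H_max = log2(K) = log2(41) = 5.3576 bits/symbol. Redundancy = 1 - H/H_max = 1 - 2.04/5.3576 = 1 - 0.3808 = 0.6192

0.6192


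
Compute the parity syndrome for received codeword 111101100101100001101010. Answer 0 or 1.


Syndrome = XOR of all bits = 1 XOR 1 XOR 1 XOR 1 XOR 0 XOR 1 XOR 1 XOR 0 XOR 0 XOR 1 XOR 0 XOR 1 XOR 1 XOR 0 XOR 0 XOR 0 XOR 0 XOR 1 XOR 1 XOR 0 XOR 1 XOR 0 XOR 1 XOR 0 = 1

1


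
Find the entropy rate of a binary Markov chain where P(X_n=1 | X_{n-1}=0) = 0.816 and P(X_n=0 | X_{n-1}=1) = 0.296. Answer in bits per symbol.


Stationary distribution: pi_0 = p10/(p01+p10) = 0.2662, pi_1 = 0.7338. Entropy rate H' = pi_0*H(p01) + pi_1*H(p10) = 0.2662*0.6887 + 0.7338*0.8763 = 0.8264

0.8264 bits/symbol


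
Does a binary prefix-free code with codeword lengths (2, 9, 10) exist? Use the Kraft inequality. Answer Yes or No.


Kraft sum = sum(2^(-l_i)) = 0.2529, need <= 1. Result: satisfied (a binary prefix-free code with these lengths exists)

Yes


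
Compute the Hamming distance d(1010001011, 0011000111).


Count differing positions: ^ . . ^ . . ^ ^ . . = 4 differences

4


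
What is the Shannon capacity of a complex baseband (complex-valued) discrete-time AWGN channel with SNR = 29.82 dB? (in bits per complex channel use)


SNR_linear = 10^(29.82/10) = 959.4006; C = log2(1 + SNR_linear) = log2(1 + 959.4006) = 9.9075

9.9075 bits/channel use


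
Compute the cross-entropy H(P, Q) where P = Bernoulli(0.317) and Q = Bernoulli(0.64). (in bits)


H(P,Q) = -p*log2(q) - (1-p)*log2(1-q). -0.317*log2(0.64) = 0.204102; -0.683*log2(0.36) = 1.006695. H(P,Q) = 0.204102 + 1.006695 = 1.2108

1.2108 bits


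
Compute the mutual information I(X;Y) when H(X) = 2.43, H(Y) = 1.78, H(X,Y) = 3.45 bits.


I(X;Y) = H(X) + H(Y) - H(X,Y) = 2.43 + 1.78 - 3.45 = 0.76

0.76 bits


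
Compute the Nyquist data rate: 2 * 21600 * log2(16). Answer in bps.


Rate = 2 * B * log2(M) = 2 * 21600 * 4.0 = 172800.0

172800.0 bps


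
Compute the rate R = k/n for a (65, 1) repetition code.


Rate = k/n = 1/65

1/65


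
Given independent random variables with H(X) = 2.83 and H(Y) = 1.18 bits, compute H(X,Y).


For independent variables, H(X,Y) = H(X) + H(Y) = 2.83 + 1.18 = 4.01

4.01 bits


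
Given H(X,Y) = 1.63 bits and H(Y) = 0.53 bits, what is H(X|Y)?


H(X|Y) = H(X,Y) - H(Y) = 1.63 - 0.53 = 1.1

1.1 bits


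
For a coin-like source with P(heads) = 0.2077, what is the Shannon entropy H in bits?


H = -p*log2(p) - (1-p)*log2(1-p). -0.2077*log2(0.2077) = 0.470945; -0.7923*log2(0.7923) = 0.266119. H = 0.470945 + 0.266119 = 0.7371

0.7371 bits


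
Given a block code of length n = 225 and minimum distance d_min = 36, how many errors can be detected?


Detection capability = d_min - 1 = 36 - 1 = 35

35 errors


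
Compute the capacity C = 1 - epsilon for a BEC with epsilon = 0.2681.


C = 1 - epsilon = 1 - 0.2681 = 0.7319

0.7319 bits


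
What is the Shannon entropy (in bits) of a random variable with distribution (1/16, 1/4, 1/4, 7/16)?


H = -sum(p_i * log2(p_i)). Terms: -(1/16)*log2(1/16) = 0.250000; -(1/4)*log2(1/4) = 0.500000; -(1/4)*log2(1/4) = 0.500000; -(7/16)*log2(7/16) = 0.521782. H = 0.250000 + 0.500000 + 0.500000 + 0.521782 = 1.7718

1.7718 bits


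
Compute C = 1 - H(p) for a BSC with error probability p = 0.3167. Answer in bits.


H(p) = -p*log2(p) - (1-p)*log2(1-p) = -0.3167*log2(0.3167) - 0.6833*log2(0.6833) = 0.525346 + 0.375411 = 0.9008. C = 1 - H(p) = 1 - 0.9008 = 0.0992

0.0992 bits


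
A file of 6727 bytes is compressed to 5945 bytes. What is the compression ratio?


Ratio = original / compressed = 6727 / 5945 = 1.1315

1.1315


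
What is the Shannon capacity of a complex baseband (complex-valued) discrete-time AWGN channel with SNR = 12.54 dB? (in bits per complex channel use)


SNR_linear = 10^(12.54/10) = 17.9473; C = log2(1 + SNR_linear) = log2(1 + 17.9473) = 4.2439

4.2439 bits/channel use


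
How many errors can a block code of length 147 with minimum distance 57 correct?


Correction capability = floor((d-1)/2) = floor((57-1)/2) = 28

28 errors


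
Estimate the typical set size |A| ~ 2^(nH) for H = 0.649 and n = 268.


log2|A_typical| = nH = 268 * 0.649 = 173.932, so |A_typical| ~ 2^173.932 = 2.284e+52

2.284e+52


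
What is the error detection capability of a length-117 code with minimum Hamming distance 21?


Detection capability = d_min - 1 = 21 - 1 = 20

20 errors


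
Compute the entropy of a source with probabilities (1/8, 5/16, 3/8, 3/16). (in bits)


H = -sum(p_i * log2(p_i)). Terms: -(1/8)*log2(1/8) = 0.375000; -(5/16)*log2(5/16) = 0.524397; -(3/8)*log2(3/8) = 0.530639; -(3/16)*log2(3/16) = 0.452820. H = 0.375000 + 0.524397 + 0.530639 + 0.452820 = 1.8829

1.8829 bits


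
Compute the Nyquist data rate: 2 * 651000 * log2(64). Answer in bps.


Rate = 2 * B * log2(M) = 2 * 651000 * 6.0 = 7812000.0

7812000.0 bps


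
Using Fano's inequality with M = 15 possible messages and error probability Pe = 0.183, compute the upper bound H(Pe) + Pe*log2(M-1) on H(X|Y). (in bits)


H(Pe) = -Pe*log2(Pe) - (1-Pe)*log2(1-Pe) = -0.183*log2(0.183) - 0.817*log2(0.817) = 0.448365 + 0.238231 = 0.6866. Pe*log2(M-1) = 0.183*log2(14) = 0.696746. Bound = H(Pe) + Pe*log2(M-1) = 0.448365 + 0.238231 + 0.696746 = 1.3833

1.3833 bits


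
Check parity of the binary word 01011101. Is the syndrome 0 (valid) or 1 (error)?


Syndrome = XOR of all bits = 0 XOR 1 XOR 0 XOR 1 XOR 1 XOR 1 XOR 0 XOR 1 = 1

1


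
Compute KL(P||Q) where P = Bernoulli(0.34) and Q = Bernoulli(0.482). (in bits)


KL = p*log2(p/q) + (1-p)*log2((1-p)/(1-q)) = 0.34*log2(0.34/0.482) + 0.66*log2(0.66/0.518) = 0.0595

0.0595 bits


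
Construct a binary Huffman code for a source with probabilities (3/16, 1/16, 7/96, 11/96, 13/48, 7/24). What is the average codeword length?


Huffman construction (repeatedly merge the two least-probable nodes; each merge adds 1 bit to every symbol beneath it): 1/16 + 7/96 = 13/96; 11/96 + 13/96 = 1/4; 3/16 + 1/4 = 7/16; 13/48 + 7/24 = 9/16; 7/16 + 9/16 = 1. Resulting codeword lengths (in the order the probabilities were given): (2, 4, 4, 3, 2, 2). L_avg = sum(p_i * l_i) = 3/16*2 + 1/16*4 + 7/96*4 + 11/96*3 + 13/48*2 + 7/24*2 = 229/96 = 2.3854

2.3854 bits


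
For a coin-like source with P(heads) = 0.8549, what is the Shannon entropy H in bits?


H = -p*log2(p) - (1-p)*log2(1-p). -0.8549*log2(0.8549) = 0.193355; -0.1451*log2(0.1451) = 0.404086. H = 0.193355 + 0.404086 = 0.5974

0.5974 bits


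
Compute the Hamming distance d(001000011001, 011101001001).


Count differing positions: . ^ . ^ . ^ . ^ . . . . = 4 differences

4


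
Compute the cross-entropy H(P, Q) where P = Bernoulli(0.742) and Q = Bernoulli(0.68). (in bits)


H(P,Q) = -p*log2(q) - (1-p)*log2(1-q). -0.742*log2(0.68) = 0.412844; -0.258*log2(0.32) = 0.424115. H(P,Q) = 0.412844 + 0.424115 = 0.837

0.837 bits


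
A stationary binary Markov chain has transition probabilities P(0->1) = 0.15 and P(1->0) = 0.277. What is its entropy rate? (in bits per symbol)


Stationary distribution: pi_0 = p10/(p01+p10) = 0.6487, pi_1 = 0.3513. Entropy rate H' = pi_0*H(p01) + pi_1*H(p10) = 0.6487*0.6098 + 0.3513*0.8513 = 0.6947

0.6947 bits/symbol


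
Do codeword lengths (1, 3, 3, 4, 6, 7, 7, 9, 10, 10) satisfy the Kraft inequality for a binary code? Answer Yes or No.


Kraft sum = sum(2^(-l_i)) = 0.8477, need <= 1. Result: satisfied (a binary prefix-free code with these lengths exists)

Yes


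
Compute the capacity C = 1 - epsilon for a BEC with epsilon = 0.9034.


C = 1 - epsilon = 1 - 0.9034 = 0.0966

0.0966 bits


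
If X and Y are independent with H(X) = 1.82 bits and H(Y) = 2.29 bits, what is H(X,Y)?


For independent variables, H(X,Y) = H(X) + H(Y) = 1.82 + 2.29 = 4.11

4.11 bits


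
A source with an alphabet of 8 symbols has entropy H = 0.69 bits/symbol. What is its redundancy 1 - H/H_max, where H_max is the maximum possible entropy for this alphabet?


H_max = log2(K) = log2(8) = 3.0 bits/symbol. Redundancy = 1 - H/H_max = 1 - 0.69/3.0 = 1 - 0.23 = 0.77

0.77


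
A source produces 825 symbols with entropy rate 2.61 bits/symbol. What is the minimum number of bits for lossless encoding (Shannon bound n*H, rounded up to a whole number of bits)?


Minimum bits >= n * H = 825 * 2.61 = 2153.25, rounded up to a whole number of bits = 2154

2154 bits


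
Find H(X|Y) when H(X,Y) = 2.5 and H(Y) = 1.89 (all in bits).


H(X|Y) = H(X,Y) - H(Y) = 2.5 - 1.89 = 0.61

0.61 bits


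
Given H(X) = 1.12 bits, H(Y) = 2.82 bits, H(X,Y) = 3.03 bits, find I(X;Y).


I(X;Y) = H(X) + H(Y) - H(X,Y) = 1.12 + 2.82 - 3.03 = 0.91

0.91 bits


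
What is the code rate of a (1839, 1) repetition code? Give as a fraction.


Rate = k/n = 1/1839

1/1839


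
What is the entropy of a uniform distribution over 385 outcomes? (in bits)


H = log2(n) = log2(385) = 8.5887

8.5887 bits


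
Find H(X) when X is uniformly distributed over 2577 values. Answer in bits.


H = log2(n) = log2(2577) = 11.3315

11.3315 bits


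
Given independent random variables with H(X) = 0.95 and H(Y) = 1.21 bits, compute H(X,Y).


For independent variables, H(X,Y) = H(X) + H(Y) = 0.95 + 1.21 = 2.16

2.16 bits


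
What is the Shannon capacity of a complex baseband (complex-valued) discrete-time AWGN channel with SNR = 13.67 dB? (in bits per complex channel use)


SNR_linear = 10^(13.67/10) = 23.2809; C = log2(1 + SNR_linear) = log2(1 + 23.2809) = 4.6018

4.6018 bits/channel use


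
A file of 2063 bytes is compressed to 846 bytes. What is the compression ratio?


Ratio = original / compressed = 2063 / 846 = 2.4385

2.4385


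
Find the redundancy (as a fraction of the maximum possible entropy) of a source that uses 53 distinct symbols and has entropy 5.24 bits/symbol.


H_max = log2(K) = log2(53) = 5.7279 bits/symbol. Redundancy = 1 - H/H_max = 1 - 5.24/5.7279 = 1 - 0.9148 = 0.0852

0.0852


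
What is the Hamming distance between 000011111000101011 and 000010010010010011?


Count differing positions: . . . . . ^ ^ . ^ . ^ . ^ ^ ^ . . . = 7 differences

7


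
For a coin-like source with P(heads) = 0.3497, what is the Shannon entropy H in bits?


H = -p*log2(p) - (1-p)*log2(1-p). -0.3497*log2(0.3497) = 0.530079; -0.6503*log2(0.6503) = 0.403721. H = 0.530079 + 0.403721 = 0.9338

0.9338 bits


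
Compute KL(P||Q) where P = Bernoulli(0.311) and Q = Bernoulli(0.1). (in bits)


KL = p*log2(p/q) + (1-p)*log2((1-p)/(1-q)) = 0.311*log2(0.311/0.1) + 0.689*log2(0.689/0.9) = 0.2435

0.2435 bits


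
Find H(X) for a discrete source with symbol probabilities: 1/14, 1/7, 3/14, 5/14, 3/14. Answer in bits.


H = -sum(p_i * log2(p_i)). Terms: -(1/14)*log2(1/14) = 0.271954; -(1/7)*log2(1/7) = 0.401051; -(3/14)*log2(3/14) = 0.476227; -(5/14)*log2(5/14) = 0.530510; -(3/14)*log2(3/14) = 0.476227. H = 0.271954 + 0.401051 + 0.476227 + 0.530510 + 0.476227 = 2.156

2.156 bits


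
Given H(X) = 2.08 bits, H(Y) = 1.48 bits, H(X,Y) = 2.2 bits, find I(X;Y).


I(X;Y) = H(X) + H(Y) - H(X,Y) = 2.08 + 1.48 - 2.2 = 1.36

1.36 bits


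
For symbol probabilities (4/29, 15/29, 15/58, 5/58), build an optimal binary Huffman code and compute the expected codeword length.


Huffman construction (repeatedly merge the two least-probable nodes; each merge adds 1 bit to every symbol beneath it): 5/58 + 4/29 = 13/58; 13/58 + 15/58 = 14/29; 14/29 + 15/29 = 1. Resulting codeword lengths (in the order the probabilities were given): (3, 1, 2, 3). L_avg = sum(p_i * l_i) = 4/29*3 + 15/29*1 + 15/58*2 + 5/58*3 = 99/58 = 1.7069

1.7069 bits


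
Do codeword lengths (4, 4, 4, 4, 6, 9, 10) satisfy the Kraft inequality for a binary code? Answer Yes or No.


Kraft sum = sum(2^(-l_i)) = 0.2686, need <= 1. Result: satisfied (a binary prefix-free code with these lengths exists)

Yes


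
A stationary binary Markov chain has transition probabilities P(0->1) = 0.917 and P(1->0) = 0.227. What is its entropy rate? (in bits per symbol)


Stationary distribution: pi_0 = p10/(p01+p10) = 0.1984, pi_1 = 0.8016. Entropy rate H' = pi_0*H(p01) + pi_1*H(p10) = 0.1984*0.4127 + 0.8016*0.7727 = 0.7013

0.7013 bits/symbol


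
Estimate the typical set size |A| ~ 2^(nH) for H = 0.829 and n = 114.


log2|A_typical| = nH = 114 * 0.829 = 94.506, so |A_typical| ~ 2^94.506 = 2.813e+28

2.813e+28


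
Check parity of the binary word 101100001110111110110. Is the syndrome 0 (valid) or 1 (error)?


Syndrome = XOR of all bits = 1 XOR 0 XOR 1 XOR 1 XOR 0 XOR 0 XOR 0 XOR 0 XOR 1 XOR 1 XOR 1 XOR 0 XOR 1 XOR 1 XOR 1 XOR 1 XOR 1 XOR 0 XOR 1 XOR 1 XOR 0 = 1

1


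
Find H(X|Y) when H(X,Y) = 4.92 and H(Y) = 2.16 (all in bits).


H(X|Y) = H(X,Y) - H(Y) = 4.92 - 2.16 = 2.76

2.76 bits


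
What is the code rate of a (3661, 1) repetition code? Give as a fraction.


Rate = k/n = 1/3661

1/3661


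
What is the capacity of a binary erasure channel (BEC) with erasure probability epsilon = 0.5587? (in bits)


C = 1 - epsilon = 1 - 0.5587 = 0.4413

0.4413 bits
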